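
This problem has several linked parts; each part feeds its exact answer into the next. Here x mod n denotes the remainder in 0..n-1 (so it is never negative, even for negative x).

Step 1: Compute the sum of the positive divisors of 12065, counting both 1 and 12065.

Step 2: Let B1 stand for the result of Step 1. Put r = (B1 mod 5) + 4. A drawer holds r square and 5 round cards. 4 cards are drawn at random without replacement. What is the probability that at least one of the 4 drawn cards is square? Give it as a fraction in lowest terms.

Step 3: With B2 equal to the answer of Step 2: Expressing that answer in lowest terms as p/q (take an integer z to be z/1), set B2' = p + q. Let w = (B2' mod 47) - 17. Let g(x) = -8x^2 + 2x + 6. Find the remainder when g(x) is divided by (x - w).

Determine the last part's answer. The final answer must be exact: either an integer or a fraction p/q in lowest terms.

-204

Step 1: 12065 = 5 * 19 * 127; sigma = (1 + 5) * (1 + 19) * (1 + 127) = 6 * 20 * 128 = 15360; answer 15360
Step 2: B1 = 15360; r = 4; total draws C(9,4) = 126; complement C(5,4) = 5; favorable 126 - 5 = 121; P = 121/126; answer 121/126
Step 3: B2 = 121/126; threaded value p + q = 247; w = -5; remainder = value at the root: -8*(-5)^2 + 2*(-5)^1 + 6 = (-200) + (-10) + (6) = -204; answer -204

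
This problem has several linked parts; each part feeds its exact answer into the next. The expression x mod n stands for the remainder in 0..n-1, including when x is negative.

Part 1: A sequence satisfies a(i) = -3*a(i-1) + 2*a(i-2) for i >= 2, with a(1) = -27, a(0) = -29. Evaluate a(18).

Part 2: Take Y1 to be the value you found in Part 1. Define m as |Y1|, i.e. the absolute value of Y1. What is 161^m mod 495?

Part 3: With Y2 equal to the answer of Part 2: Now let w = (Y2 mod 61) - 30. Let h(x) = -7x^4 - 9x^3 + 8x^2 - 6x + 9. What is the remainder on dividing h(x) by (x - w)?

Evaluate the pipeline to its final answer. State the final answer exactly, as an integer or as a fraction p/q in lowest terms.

-2870141

Part 1: a(2) = -3*(-27) + 2*(-29) = 23; iterating: a(2)=23, a(3)=-123, a(4)=415, a(5)=-1491, a(6)=5303, a(7)=-18891, a(8)=67279, a(9)=-239619, a(10)=853415, a(11)=-3039483, a(12)=10825279, a(13)=-38554803, a(14)=137314967, a(15)=-489054507, a(16)=1741793455, a(17)=-6203489379, a(18)=22094055047; answer 22094055047
Part 2: Y1 = 22094055047; m = 22094055047; squarings mod 495: 161^1=161, 161^2=181, 161^4=91, 161^8=361, 161^16=136, 161^32=181, 161^64=91, 161^128=361, 161^256=136, 161^512=181, 161^1024=91, 161^2048=361, 161^4096=136, 161^8192=181, 161^16384=91, 161^32768=361, 161^65536=136, 161^131072=181, 161^262144=91, 161^524288=361, 161^1048576=136, 161^2097152=181, 161^4194304=91, 161^8388608=361, 161^16777216=136, 161^33554432=181, 161^67108864=91, 161^134217728=361, 161^268435456=136, 161^536870912=181, 161^1073741824=91, 161^2147483648=361, 161^4294967296=136, 161^8589934592=181, 161^17179869184=91; 161^22094055047 = 161^1 * 161^2 * 161^4 * 161^128 * 161^512 * 161^1024 * 161^32768 * 161^524288 * 161^2097152 * 161^4194304 * 161^8388608 * 161^67108864 * 161^536870912 * 161^4294967296 * 161^17179869184 = 116 (mod 495); answer 116
Part 3: Y2 = 116; w = 25; remainder = value at the root: -7*(25)^4 - 9*(25)^3 + 8*(25)^2 - 6*(25)^1 + 9 = (-2734375) + (-140625) + (5000) + (-150) + (9) = -2870141; answer -2870141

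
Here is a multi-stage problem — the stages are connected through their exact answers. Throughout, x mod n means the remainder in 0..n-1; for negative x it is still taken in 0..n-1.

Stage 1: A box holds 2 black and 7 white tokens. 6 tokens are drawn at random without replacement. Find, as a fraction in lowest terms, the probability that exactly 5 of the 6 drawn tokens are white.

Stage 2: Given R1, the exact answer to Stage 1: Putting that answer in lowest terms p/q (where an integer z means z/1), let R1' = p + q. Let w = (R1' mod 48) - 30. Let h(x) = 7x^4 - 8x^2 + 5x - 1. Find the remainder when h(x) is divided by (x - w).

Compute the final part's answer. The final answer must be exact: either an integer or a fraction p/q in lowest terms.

3714119

Stage 1: total draws C(9,6) = 84; favorable C(7,5)*C(2,1) = 42; P = 1/2; answer 1/2
Stage 2: R1 = 1/2; threaded value p + q = 3; w = -27; remainder = value at the root: 7*(-27)^4 - 8*(-27)^2 + 5*(-27)^1 - 1 = (3720087) + (-5832) + (-135) + (-1) = 3714119; answer 3714119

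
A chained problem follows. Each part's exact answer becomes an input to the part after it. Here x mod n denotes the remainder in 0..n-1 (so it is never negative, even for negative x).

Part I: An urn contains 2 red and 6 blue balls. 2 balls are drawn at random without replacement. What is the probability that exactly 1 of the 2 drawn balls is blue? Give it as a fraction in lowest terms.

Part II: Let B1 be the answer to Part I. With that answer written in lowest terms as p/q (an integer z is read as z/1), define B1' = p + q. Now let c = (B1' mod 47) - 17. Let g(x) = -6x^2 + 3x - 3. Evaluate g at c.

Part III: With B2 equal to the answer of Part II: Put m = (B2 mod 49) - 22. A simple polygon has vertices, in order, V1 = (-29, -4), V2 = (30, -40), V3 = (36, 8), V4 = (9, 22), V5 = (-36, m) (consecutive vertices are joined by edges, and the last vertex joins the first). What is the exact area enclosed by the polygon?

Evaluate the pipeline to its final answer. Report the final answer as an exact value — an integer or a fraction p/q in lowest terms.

Part I: total draws C(8,2) = 28; favorable C(6,1)*C(2,1) = 12; P = 3/7; answer 3/7
Part II: B1 = 3/7; threaded value p + q = 10; c = -7; -6*(-7)^2 + 3*(-7)^1 - 3 = (-294) + (-21) + (-3) = -318; answer -318
Part III: B2 = -318; m = 3; cross terms: (-29*-40 - 30*-4)=1280, (30*8 - 36*-40)=1680, (36*22 - 9*8)=720, (9*3 - -36*22)=819, (-36*-4 - -29*3)=231; twice the area = |4730| = 4730; area = 2365; answer 2365

2365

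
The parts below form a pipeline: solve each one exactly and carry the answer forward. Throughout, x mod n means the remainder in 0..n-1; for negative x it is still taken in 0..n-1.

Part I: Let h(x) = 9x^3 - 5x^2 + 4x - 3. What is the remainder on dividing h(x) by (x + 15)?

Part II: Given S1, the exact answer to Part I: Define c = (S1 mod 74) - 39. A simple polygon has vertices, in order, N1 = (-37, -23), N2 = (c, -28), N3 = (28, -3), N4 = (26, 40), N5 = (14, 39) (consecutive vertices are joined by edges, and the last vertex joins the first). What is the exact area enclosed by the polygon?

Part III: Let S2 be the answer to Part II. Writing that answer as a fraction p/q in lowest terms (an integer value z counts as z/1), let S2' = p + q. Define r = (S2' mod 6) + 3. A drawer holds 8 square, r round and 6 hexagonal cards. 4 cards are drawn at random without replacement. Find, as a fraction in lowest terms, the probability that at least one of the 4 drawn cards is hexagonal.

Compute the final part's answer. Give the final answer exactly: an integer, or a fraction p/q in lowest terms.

3844/4845

Part I: remainder = value at the root: 9*(-15)^3 - 5*(-15)^2 + 4*(-15)^1 - 3 = (-30375) + (-1125) + (-60) + (-3) = -31563; answer -31563
Part II: S1 = -31563; c = -4; cross terms: (-37*-28 - -4*-23)=944, (-4*-3 - 28*-28)=796, (28*40 - 26*-3)=1198, (26*39 - 14*40)=454, (14*-23 - -37*39)=1121; twice the area = |4513| = 4513; area = 4513/2; answer 4513/2
Part III: S2 = 4513/2; threaded value p + q = 4515; r = 6; total draws C(20,4) = 4845; complement C(14,4) = 1001; favorable 4845 - 1001 = 3844; P = 3844/4845; answer 3844/4845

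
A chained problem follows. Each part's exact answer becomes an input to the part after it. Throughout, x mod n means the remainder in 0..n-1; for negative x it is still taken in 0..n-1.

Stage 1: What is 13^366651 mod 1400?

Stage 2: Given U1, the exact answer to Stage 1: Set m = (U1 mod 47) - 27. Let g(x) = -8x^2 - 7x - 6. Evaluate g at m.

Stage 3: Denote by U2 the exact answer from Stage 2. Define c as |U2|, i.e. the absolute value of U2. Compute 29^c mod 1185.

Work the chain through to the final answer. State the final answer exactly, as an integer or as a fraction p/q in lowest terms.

Stage 1: squarings mod 1400: 13^1=13, 13^2=169, 13^4=561, 13^8=1121, 13^16=841, 13^32=281, 13^64=561, 13^128=1121, 13^256=841, 13^512=281, 13^1024=561, 13^2048=1121, 13^4096=841, 13^8192=281, 13^16384=561, 13^32768=1121, 13^65536=841, 13^131072=281, 13^262144=561; 13^366651 = 13^1 * 13^2 * 13^8 * 13^16 * 13^32 * 13^2048 * 13^4096 * 13^32768 * 13^65536 * 13^262144 = 237 (mod 1400); answer 237
Stage 2: U1 = 237; m = -25; -8*(-25)^2 - 7*(-25)^1 - 6 = (-5000) + (175) + (-6) = -4831; answer -4831
Stage 3: U2 = -4831; c = 4831; squarings mod 1185: 29^1=29, 29^2=841, 29^4=1021, 29^8=826, 29^16=901, 29^32=76, 29^64=1036, 29^128=871, 29^256=241, 29^512=16, 29^1024=256, 29^2048=361, 29^4096=1156; 29^4831 = 29^1 * 29^2 * 29^4 * 29^8 * 29^16 * 29^64 * 29^128 * 29^512 * 29^4096 = 74 (mod 1185); answer 74

74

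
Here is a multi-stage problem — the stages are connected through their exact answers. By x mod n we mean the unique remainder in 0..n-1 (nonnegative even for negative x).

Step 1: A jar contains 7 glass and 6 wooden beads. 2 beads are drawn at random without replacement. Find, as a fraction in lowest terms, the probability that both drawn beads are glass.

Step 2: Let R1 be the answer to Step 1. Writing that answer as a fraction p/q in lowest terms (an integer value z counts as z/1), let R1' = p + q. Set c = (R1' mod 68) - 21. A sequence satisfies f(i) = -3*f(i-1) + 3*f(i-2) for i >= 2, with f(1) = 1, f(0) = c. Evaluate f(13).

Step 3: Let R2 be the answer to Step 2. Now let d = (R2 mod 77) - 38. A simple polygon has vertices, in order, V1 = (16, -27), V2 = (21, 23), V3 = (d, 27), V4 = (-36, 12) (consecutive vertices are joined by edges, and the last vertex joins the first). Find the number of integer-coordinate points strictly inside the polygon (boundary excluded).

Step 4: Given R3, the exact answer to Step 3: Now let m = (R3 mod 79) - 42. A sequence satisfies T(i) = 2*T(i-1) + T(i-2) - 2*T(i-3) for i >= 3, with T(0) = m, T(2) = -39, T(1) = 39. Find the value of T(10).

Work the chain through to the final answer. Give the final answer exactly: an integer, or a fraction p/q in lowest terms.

-20099

Step 1: total draws C(13,2) = 78; favorable C(7,2) = 21; P = 7/26; answer 7/26
Step 2: R1 = 7/26; threaded value p + q = 33; c = 12; f(2) = -3*(1) + 3*(12) = 33; iterating: f(2)=33, f(3)=-96, f(4)=387, f(5)=-1449, f(6)=5508, f(7)=-20871, f(8)=79137, f(9)=-300024, f(10)=1137483, f(11)=-4312521, f(12)=16350012, f(13)=-61987599; answer -61987599
Step 3: R2 = -61987599; d = -19; cross terms: (16*23 - 21*-27)=935, (21*27 - -19*23)=1004, (-19*12 - -36*27)=744, (-36*-27 - 16*12)=780; twice the area = |3463| = 3463; area = 3463/2; boundary points = 5 + 4 + 1 + 13 = 23; strictly interior points = area - boundary/2 + 1 = 1721; answer 1721
Step 4: R3 = 1721; m = 20; T(3) = 2*(-39) + 1*(39) - 2*(20) = -79; iterating: T(3)=-79, T(4)=-275, T(5)=-551, T(6)=-1219, T(7)=-2439, T(8)=-4995, T(9)=-9991, T(10)=-20099; answer -20099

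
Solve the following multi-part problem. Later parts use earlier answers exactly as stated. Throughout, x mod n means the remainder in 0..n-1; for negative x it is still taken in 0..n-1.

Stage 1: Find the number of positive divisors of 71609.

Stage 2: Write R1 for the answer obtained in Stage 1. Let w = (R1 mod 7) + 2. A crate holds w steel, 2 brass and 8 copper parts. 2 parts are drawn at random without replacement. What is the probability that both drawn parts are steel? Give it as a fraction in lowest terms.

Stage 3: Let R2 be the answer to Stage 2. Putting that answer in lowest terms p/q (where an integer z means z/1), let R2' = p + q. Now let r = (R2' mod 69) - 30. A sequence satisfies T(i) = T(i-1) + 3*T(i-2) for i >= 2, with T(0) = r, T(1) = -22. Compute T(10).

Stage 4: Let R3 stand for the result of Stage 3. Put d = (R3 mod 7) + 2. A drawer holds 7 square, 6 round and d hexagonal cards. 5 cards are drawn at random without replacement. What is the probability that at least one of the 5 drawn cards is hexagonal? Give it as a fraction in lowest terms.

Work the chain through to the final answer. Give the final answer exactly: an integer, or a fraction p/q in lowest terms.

809/952

Stage 1: 71609 = 101 * 709; number of divisors = (1+1) * (1+1) = 4; answer 4
Stage 2: R1 = 4; w = 6; total draws C(16,2) = 120; favorable C(6,2) = 15; P = 1/8; answer 1/8
Stage 3: R2 = 1/8; threaded value p + q = 9; r = -21; T(2) = 1*(-22) + 3*(-21) = -85; iterating: T(2)=-85, T(3)=-151, T(4)=-406, T(5)=-859, T(6)=-2077, T(7)=-4654, T(8)=-10885, T(9)=-24847, T(10)=-57502; answer -57502
Stage 4: R3 = -57502; d = 5; total draws C(18,5) = 8568; complement C(13,5) = 1287; favorable 8568 - 1287 = 7281; P = 809/952; answer 809/952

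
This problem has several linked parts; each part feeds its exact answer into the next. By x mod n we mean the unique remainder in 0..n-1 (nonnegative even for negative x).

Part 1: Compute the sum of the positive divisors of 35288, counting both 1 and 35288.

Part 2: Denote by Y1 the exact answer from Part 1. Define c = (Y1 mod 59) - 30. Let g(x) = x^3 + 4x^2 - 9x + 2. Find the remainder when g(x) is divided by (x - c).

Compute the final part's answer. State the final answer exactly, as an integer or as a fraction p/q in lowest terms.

38

Part 1: 35288 = 2^3 * 11 * 401; sigma = (1 + 2 + 4 + 8) * (1 + 11) * (1 + 401) = 15 * 12 * 402 = 72360; answer 72360
Part 2: Y1 = 72360; c = -4; remainder = value at the root: 1*(-4)^3 + 4*(-4)^2 - 9*(-4)^1 + 2 = (-64) + (64) + (36) + (2) = 38; answer 38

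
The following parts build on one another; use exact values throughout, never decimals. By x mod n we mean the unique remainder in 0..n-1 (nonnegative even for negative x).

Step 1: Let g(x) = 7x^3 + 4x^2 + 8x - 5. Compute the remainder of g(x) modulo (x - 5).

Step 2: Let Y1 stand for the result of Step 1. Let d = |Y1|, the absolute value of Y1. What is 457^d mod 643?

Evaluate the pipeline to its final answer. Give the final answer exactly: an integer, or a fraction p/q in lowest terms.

Step 1: remainder = value at the root: 7*(5)^3 + 4*(5)^2 + 8*(5)^1 - 5 = (875) + (100) + (40) + (-5) = 1010; answer 1010
Step 2: Y1 = 1010; d = 1010; squarings mod 643: 457^1=457, 457^2=517, 457^4=444, 457^8=378, 457^16=138, 457^32=397, 457^64=74, 457^128=332, 457^256=271, 457^512=139; 457^1010 = 457^2 * 457^16 * 457^32 * 457^64 * 457^128 * 457^256 * 457^512 = 419 (mod 643); answer 419

419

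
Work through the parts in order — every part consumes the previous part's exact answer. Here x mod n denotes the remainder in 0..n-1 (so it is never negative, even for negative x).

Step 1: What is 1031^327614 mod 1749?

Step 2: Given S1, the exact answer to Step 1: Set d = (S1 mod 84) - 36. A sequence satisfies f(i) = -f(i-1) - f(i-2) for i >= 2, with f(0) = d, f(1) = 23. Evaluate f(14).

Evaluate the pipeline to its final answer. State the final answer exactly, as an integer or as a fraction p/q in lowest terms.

Step 1: squarings mod 1749: 1031^1=1031, 1031^2=1318, 1031^4=367, 1031^8=16, 1031^16=256, 1031^32=823, 1031^64=466, 1031^128=280, 1031^256=1444, 1031^512=328, 1031^1024=895, 1031^2048=1732, 1031^4096=289, 1031^8192=1318, 1031^16384=367, 1031^32768=16, 1031^65536=256, 1031^131072=823, 1031^262144=466; 1031^327614 = 1031^2 * 1031^4 * 1031^8 * 1031^16 * 1031^32 * 1031^128 * 1031^256 * 1031^512 * 1031^1024 * 1031^2048 * 1031^4096 * 1031^8192 * 1031^16384 * 1031^32768 * 1031^262144 = 1720 (mod 1749); answer 1720
Step 2: S1 = 1720; d = 4; f(2) = -1*(23) - 1*(4) = -27; iterating: f(2)=-27, f(3)=4, f(4)=23, f(5)=-27, f(6)=4, f(7)=23, f(8)=-27, f(9)=4, f(10)=23, f(11)=-27, f(12)=4, f(13)=23, f(14)=-27; answer -27

-27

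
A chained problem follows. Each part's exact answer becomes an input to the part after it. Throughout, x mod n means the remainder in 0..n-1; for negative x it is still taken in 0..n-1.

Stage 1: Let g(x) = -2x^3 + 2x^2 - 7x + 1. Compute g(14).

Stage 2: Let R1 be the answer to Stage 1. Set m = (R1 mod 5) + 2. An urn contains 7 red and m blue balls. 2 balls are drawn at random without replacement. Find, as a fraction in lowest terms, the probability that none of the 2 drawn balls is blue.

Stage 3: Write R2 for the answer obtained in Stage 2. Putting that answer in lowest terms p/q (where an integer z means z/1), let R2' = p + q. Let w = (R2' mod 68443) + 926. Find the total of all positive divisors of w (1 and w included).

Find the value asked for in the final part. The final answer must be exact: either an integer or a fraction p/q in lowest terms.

Stage 1: -2*(14)^3 + 2*(14)^2 - 7*(14)^1 + 1 = (-5488) + (392) + (-98) + (1) = -5193; answer -5193
Stage 2: R1 = -5193; m = 4; total draws C(11,2) = 55; favorable C(7,2) = 21; P = 21/55; answer 21/55
Stage 3: R2 = 21/55; threaded value p + q = 76; w = 1002; 1002 = 2 * 3 * 167; sigma = (1 + 2) * (1 + 3) * (1 + 167) = 3 * 4 * 168 = 2016; answer 2016

2016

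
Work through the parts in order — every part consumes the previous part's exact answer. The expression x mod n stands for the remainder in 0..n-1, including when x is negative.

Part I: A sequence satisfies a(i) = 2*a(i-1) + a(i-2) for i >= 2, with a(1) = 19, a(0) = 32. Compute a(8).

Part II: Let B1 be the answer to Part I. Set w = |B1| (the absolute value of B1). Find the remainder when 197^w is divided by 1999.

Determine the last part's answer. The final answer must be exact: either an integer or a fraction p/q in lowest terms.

394

Part I: a(2) = 2*(19) + 1*(32) = 70; iterating: a(2)=70, a(3)=159, a(4)=388, a(5)=935, a(6)=2258, a(7)=5451, a(8)=13160; answer 13160
Part II: B1 = 13160; w = 13160; squarings mod 1999: 197^1=197, 197^2=828, 197^4=1926, 197^8=1331, 197^16=447, 197^32=1908, 197^64=285, 197^128=1265, 197^256=1025, 197^512=1150, 197^1024=1161, 197^2048=595, 197^4096=202, 197^8192=824; 197^13160 = 197^8 * 197^32 * 197^64 * 197^256 * 197^512 * 197^4096 * 197^8192 = 394 (mod 1999); answer 394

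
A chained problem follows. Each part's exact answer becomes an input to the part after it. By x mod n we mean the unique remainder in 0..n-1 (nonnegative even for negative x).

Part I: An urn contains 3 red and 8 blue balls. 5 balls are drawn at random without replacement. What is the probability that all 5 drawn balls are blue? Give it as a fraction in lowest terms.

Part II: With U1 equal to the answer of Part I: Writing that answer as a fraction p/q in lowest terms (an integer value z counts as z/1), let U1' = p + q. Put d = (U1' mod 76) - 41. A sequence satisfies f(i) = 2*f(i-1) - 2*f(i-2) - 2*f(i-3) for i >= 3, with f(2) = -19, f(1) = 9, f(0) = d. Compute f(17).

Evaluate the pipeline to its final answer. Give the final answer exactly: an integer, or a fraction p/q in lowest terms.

Part I: total draws C(11,5) = 462; favorable C(8,5) = 56; P = 4/33; answer 4/33
Part II: U1 = 4/33; threaded value p + q = 37; d = -4; f(3) = 2*(-19) - 2*(9) - 2*(-4) = -48; iterating: f(3)=-48, f(4)=-76, f(5)=-18, f(6)=212, f(7)=612, f(8)=836, f(9)=24, f(10)=-2848, f(11)=-7416, f(12)=-9184, f(13)=2160, f(14)=37520, f(15)=89088, f(16)=98816, f(17)=-55584; answer -55584

-55584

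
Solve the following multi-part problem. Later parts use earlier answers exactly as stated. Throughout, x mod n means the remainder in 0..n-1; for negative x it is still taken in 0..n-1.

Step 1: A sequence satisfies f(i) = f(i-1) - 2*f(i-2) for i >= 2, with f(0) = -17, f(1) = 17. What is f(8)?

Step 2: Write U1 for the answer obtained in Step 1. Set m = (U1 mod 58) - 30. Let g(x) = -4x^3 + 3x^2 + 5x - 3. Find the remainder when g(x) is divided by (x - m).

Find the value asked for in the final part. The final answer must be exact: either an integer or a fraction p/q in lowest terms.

20431

Step 1: f(2) = 1*(17) - 2*(-17) = 51; iterating: f(2)=51, f(3)=17, f(4)=-85, f(5)=-119, f(6)=51, f(7)=289, f(8)=187; answer 187
Step 2: U1 = 187; m = -17; remainder = value at the root: -4*(-17)^3 + 3*(-17)^2 + 5*(-17)^1 - 3 = (19652) + (867) + (-85) + (-3) = 20431; answer 20431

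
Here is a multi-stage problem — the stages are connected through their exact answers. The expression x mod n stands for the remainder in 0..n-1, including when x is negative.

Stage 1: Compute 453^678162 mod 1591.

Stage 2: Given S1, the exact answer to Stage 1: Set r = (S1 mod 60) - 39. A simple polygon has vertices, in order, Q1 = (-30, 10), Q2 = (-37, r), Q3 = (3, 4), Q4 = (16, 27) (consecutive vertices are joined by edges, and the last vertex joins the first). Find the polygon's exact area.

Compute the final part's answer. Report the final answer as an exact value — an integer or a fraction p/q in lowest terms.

Stage 1: squarings mod 1591: 453^1=453, 453^2=1561, 453^4=900, 453^8=181, 453^16=941, 453^32=885, 453^64=453, 453^128=1561, 453^256=900, 453^512=181, 453^1024=941, 453^2048=885, 453^4096=453, 453^8192=1561, 453^16384=900, 453^32768=181, 453^65536=941, 453^131072=885, 453^262144=453, 453^524288=1561; 453^678162 = 453^2 * 453^16 * 453^256 * 453^2048 * 453^4096 * 453^16384 * 453^131072 * 453^524288 = 766 (mod 1591); answer 766
Stage 2: S1 = 766; r = 7; cross terms: (-30*7 - -37*10)=160, (-37*4 - 3*7)=-169, (3*27 - 16*4)=17, (16*10 - -30*27)=970; twice the area = |978| = 978; area = 489; answer 489

489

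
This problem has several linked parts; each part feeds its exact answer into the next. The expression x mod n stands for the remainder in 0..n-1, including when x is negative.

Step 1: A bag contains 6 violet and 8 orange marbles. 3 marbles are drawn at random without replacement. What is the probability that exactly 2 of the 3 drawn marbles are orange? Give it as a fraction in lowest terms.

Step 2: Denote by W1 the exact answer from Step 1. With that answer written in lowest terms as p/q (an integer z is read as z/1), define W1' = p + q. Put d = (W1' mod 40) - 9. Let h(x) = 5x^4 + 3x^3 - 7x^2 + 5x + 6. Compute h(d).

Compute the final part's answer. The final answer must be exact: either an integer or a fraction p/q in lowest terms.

Step 1: total draws C(14,3) = 364; favorable C(8,2)*C(6,1) = 168; P = 6/13; answer 6/13
Step 2: W1 = 6/13; threaded value p + q = 19; d = 10; 5*(10)^4 + 3*(10)^3 - 7*(10)^2 + 5*(10)^1 + 6 = (50000) + (3000) + (-700) + (50) + (6) = 52356; answer 52356

52356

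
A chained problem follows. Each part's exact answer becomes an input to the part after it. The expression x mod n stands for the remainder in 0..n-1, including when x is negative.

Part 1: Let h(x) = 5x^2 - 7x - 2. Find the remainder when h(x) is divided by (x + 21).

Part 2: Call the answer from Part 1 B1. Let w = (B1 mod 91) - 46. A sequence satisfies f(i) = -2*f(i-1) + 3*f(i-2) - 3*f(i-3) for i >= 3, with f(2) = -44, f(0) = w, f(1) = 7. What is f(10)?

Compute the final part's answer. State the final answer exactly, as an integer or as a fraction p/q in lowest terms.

Part 1: remainder = value at the root: 5*(-21)^2 - 7*(-21)^1 - 2 = (2205) + (147) + (-2) = 2350; answer 2350
Part 2: B1 = 2350; w = 29; f(3) = -2*(-44) + 3*(7) - 3*(29) = 22; iterating: f(3)=22, f(4)=-197, f(5)=592, f(6)=-1841, f(7)=6049, f(8)=-19397, f(9)=62464, f(10)=-201266; answer -201266

-201266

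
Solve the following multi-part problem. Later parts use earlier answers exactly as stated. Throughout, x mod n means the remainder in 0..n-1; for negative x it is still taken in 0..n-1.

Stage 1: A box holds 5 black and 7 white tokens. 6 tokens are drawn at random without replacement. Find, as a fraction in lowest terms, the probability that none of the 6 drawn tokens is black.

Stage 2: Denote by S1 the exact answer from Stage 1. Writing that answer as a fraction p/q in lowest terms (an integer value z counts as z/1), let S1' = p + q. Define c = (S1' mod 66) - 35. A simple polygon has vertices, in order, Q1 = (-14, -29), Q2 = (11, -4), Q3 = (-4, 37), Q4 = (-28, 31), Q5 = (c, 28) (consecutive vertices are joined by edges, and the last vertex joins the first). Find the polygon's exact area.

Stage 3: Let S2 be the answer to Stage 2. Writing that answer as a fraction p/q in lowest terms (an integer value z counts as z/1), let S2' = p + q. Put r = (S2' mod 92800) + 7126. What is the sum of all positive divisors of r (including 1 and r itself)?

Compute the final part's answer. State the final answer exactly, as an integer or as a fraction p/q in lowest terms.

21168

Stage 1: total draws C(12,6) = 924; favorable C(7,6) = 7; P = 1/132; answer 1/132
Stage 2: S1 = 1/132; threaded value p + q = 133; c = -34; cross terms: (-14*-4 - 11*-29)=375, (11*37 - -4*-4)=391, (-4*31 - -28*37)=912, (-28*28 - -34*31)=270, (-34*-29 - -14*28)=1378; twice the area = |3326| = 3326; area = 1663; answer 1663
Stage 3: S2 = 1663; threaded value p + q = 1664; r = 8790; 8790 = 2 * 3 * 5 * 293; sigma = (1 + 2) * (1 + 3) * (1 + 5) * (1 + 293) = 3 * 4 * 6 * 294 = 21168; answer 21168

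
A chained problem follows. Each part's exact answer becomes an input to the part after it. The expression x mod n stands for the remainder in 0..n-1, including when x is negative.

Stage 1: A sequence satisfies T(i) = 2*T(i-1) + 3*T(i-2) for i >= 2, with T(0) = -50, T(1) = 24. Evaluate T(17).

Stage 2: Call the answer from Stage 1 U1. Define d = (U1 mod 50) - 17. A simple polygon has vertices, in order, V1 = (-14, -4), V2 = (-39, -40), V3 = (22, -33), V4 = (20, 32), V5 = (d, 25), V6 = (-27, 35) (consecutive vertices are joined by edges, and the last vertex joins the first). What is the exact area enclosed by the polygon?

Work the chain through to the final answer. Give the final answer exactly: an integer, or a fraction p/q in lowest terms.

Stage 1: T(2) = 2*(24) + 3*(-50) = -102; iterating: T(2)=-102, T(3)=-132, T(4)=-570, T(5)=-1536, T(6)=-4782, T(7)=-14172, T(8)=-42690, T(9)=-127896, T(10)=-383862, T(11)=-1151412, T(12)=-3454410, T(13)=-10363056, T(14)=-31089342, T(15)=-93267852, T(16)=-279803730, T(17)=-839411016; answer -839411016
Stage 2: U1 = -839411016; d = 17; cross terms: (-14*-40 - -39*-4)=404, (-39*-33 - 22*-40)=2167, (22*32 - 20*-33)=1364, (20*25 - 17*32)=-44, (17*35 - -27*25)=1270, (-27*-4 - -14*35)=598; twice the area = |5759| = 5759; area = 5759/2; answer 5759/2

5759/2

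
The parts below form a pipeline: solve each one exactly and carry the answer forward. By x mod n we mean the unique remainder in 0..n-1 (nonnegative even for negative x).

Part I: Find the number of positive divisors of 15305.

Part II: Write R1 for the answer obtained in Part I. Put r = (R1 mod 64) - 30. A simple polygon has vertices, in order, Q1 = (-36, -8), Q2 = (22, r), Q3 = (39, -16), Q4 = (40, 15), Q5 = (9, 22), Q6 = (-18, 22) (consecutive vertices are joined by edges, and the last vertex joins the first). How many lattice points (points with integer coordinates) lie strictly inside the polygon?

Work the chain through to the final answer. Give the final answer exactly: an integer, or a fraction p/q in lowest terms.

2619

Part I: 15305 = 5 * 3061; number of divisors = (1+1) * (1+1) = 4; answer 4
Part II: R1 = 4; r = -26; cross terms: (-36*-26 - 22*-8)=1112, (22*-16 - 39*-26)=662, (39*15 - 40*-16)=1225, (40*22 - 9*15)=745, (9*22 - -18*22)=594, (-18*-8 - -36*22)=936; twice the area = |5274| = 5274; area = 2637; boundary points = 2 + 1 + 1 + 1 + 27 + 6 = 38; strictly interior points = area - boundary/2 + 1 = 2619; answer 2619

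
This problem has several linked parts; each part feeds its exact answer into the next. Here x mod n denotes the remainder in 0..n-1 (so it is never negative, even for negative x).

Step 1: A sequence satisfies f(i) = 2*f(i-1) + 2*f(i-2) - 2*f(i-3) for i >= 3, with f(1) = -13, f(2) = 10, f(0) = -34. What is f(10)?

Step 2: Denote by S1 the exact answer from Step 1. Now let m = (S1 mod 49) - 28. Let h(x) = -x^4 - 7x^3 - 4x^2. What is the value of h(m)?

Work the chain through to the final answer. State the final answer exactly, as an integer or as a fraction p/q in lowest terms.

Step 1: f(3) = 2*(10) + 2*(-13) - 2*(-34) = 62; iterating: f(3)=62, f(4)=170, f(5)=444, f(6)=1104, f(7)=2756, f(8)=6832, f(9)=16968, f(10)=42088; answer 42088
Step 2: S1 = 42088; m = 18; -1*(18)^4 - 7*(18)^3 - 4*(18)^2 = (-104976) + (-40824) + (-1296) = -147096; answer -147096

-147096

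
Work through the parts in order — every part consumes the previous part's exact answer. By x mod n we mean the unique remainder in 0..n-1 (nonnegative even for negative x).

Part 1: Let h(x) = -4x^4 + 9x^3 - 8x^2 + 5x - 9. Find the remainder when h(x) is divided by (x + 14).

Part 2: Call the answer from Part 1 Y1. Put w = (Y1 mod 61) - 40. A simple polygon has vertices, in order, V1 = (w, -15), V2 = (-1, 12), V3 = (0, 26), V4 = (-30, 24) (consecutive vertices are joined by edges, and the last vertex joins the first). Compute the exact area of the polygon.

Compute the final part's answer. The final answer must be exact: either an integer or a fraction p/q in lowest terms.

1621/2

Part 1: remainder = value at the root: -4*(-14)^4 + 9*(-14)^3 - 8*(-14)^2 + 5*(-14)^1 - 9 = (-153664) + (-24696) + (-1568) + (-70) + (-9) = -180007; answer -180007
Part 2: Y1 = -180007; w = -36; cross terms: (-36*12 - -1*-15)=-447, (-1*26 - 0*12)=-26, (0*24 - -30*26)=780, (-30*-15 - -36*24)=1314; twice the area = |1621| = 1621; area = 1621/2; answer 1621/2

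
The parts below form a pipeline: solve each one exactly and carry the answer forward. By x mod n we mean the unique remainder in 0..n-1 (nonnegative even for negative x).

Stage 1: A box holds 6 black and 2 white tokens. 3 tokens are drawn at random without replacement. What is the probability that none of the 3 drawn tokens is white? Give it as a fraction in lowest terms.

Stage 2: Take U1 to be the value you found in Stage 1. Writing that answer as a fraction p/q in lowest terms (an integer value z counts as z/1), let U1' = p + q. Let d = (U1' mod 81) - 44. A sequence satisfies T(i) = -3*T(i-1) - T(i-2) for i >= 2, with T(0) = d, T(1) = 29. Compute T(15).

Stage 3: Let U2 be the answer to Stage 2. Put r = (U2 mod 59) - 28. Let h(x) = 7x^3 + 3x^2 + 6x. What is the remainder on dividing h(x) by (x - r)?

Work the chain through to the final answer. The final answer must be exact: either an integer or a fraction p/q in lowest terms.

Stage 1: total draws C(8,3) = 56; favorable C(6,3) = 20; P = 5/14; answer 5/14
Stage 2: U1 = 5/14; threaded value p + q = 19; d = -25; T(2) = -3*(29) - 1*(-25) = -62; iterating: T(2)=-62, T(3)=157, T(4)=-409, T(5)=1070, T(6)=-2801, T(7)=7333, T(8)=-19198, T(9)=50261, T(10)=-131585, T(11)=344494, T(12)=-901897, T(13)=2361197, T(14)=-6181694, T(15)=16183885; answer 16183885
Stage 3: U2 = 16183885; r = -20; remainder = value at the root: 7*(-20)^3 + 3*(-20)^2 + 6*(-20)^1 = (-56000) + (1200) + (-120) = -54920; answer -54920

-54920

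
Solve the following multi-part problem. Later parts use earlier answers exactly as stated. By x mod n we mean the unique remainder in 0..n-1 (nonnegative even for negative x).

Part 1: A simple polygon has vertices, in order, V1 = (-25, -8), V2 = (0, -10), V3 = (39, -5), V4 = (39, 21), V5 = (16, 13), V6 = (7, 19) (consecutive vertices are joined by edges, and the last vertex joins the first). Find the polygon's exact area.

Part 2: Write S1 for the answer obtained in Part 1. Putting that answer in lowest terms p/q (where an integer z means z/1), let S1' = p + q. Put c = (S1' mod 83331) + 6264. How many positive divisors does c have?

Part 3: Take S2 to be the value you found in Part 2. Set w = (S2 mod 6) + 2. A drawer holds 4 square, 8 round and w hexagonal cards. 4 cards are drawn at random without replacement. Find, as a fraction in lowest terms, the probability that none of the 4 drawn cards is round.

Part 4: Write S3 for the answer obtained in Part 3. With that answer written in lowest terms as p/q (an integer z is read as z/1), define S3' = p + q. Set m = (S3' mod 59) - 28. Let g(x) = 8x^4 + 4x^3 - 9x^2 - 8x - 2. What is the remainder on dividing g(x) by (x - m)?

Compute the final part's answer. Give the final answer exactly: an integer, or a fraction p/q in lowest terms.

Part 1: cross terms: (-25*-10 - 0*-8)=250, (0*-5 - 39*-10)=390, (39*21 - 39*-5)=1014, (39*13 - 16*21)=171, (16*19 - 7*13)=213, (7*-8 - -25*19)=419; twice the area = |2457| = 2457; area = 2457/2; answer 2457/2
Part 2: S1 = 2457/2; threaded value p + q = 2459; c = 8723; 8723 = 11 * 13 * 61; number of divisors = (1+1) * (1+1) * (1+1) = 8; answer 8
Part 3: S2 = 8; w = 4; total draws C(16,4) = 1820; favorable C(8,4) = 70; P = 1/26; answer 1/26
Part 4: S3 = 1/26; threaded value p + q = 27; m = -1; remainder = value at the root: 8*(-1)^4 + 4*(-1)^3 - 9*(-1)^2 - 8*(-1)^1 - 2 = (8) + (-4) + (-9) + (8) + (-2) = 1; answer 1

1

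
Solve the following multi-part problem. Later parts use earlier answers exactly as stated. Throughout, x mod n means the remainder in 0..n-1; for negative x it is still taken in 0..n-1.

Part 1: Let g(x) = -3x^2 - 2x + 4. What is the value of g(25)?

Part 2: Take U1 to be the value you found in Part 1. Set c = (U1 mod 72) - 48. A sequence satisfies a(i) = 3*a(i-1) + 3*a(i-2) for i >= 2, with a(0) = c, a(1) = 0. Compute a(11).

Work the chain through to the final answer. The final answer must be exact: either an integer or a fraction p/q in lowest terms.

-10041975

Part 1: -3*(25)^2 - 2*(25)^1 + 4 = (-1875) + (-50) + (4) = -1921; answer -1921
Part 2: U1 = -1921; c = -25; a(2) = 3*(0) + 3*(-25) = -75; iterating: a(2)=-75, a(3)=-225, a(4)=-900, a(5)=-3375, a(6)=-12825, a(7)=-48600, a(8)=-184275, a(9)=-698625, a(10)=-2648700, a(11)=-10041975; answer -10041975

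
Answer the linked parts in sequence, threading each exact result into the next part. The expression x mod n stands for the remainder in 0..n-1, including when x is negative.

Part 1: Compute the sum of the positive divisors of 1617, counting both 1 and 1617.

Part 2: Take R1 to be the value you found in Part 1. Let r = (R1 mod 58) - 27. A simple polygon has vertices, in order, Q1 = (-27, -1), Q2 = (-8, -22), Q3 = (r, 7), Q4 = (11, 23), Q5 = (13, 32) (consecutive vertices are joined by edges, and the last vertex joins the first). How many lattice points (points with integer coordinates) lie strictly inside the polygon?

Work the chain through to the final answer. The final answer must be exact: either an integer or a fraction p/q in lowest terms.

293

Part 1: 1617 = 3 * 7^2 * 11; sigma = (1 + 3) * (1 + 7 + 49) * (1 + 11) = 4 * 57 * 12 = 2736; answer 2736
Part 2: R1 = 2736; r = -17; cross terms: (-27*-22 - -8*-1)=586, (-8*7 - -17*-22)=-430, (-17*23 - 11*7)=-468, (11*32 - 13*23)=53, (13*-1 - -27*32)=851; twice the area = |592| = 592; area = 296; boundary points = 1 + 1 + 4 + 1 + 1 = 8; strictly interior points = area - boundary/2 + 1 = 293; answer 293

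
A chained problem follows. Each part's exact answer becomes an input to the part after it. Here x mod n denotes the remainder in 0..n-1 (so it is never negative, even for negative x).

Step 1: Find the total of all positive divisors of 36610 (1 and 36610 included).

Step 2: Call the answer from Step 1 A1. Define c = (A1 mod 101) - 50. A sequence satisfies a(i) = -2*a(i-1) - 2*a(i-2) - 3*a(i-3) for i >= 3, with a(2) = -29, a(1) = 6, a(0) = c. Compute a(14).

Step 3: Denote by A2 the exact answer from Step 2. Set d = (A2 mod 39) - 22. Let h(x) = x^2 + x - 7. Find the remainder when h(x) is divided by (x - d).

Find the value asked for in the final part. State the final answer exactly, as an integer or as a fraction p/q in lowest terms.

Step 1: 36610 = 2 * 5 * 7 * 523; sigma = (1 + 2) * (1 + 5) * (1 + 7) * (1 + 523) = 3 * 6 * 8 * 524 = 75456; answer 75456
Step 2: A1 = 75456; c = -41; a(3) = -2*(-29) - 2*(6) - 3*(-41) = 169; iterating: a(3)=169, a(4)=-298, a(5)=345, a(6)=-601, a(7)=1406, a(8)=-2645, a(9)=4281, a(10)=-7490, a(11)=14353, a(12)=-26569, a(13)=46902, a(14)=-83725; answer -83725
Step 3: A2 = -83725; d = -14; remainder = value at the root: 1*(-14)^2 + 1*(-14)^1 - 7 = (196) + (-14) + (-7) = 175; answer 175

175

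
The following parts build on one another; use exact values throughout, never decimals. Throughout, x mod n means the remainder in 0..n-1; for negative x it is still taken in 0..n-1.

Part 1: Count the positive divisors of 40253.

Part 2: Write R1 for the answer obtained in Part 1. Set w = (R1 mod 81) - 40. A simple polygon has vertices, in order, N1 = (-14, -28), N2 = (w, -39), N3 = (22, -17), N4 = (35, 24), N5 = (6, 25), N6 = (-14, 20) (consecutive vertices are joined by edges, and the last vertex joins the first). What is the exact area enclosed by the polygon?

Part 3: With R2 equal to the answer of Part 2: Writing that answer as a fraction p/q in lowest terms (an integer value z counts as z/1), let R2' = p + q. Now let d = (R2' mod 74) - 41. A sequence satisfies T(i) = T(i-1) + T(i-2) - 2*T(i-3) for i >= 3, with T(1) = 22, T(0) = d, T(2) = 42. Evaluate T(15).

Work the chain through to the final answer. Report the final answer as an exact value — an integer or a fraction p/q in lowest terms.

Part 1: 40253 is prime, so its only divisors are 1 and 40253; count = 2; answer 2
Part 2: R1 = 2; w = -38; cross terms: (-14*-39 - -38*-28)=-518, (-38*-17 - 22*-39)=1504, (22*24 - 35*-17)=1123, (35*25 - 6*24)=731, (6*20 - -14*25)=470, (-14*-28 - -14*20)=672; twice the area = |3982| = 3982; area = 1991; answer 1991
Part 3: R2 = 1991; threaded value p + q = 1992; d = 27; T(3) = 1*(42) + 1*(22) - 2*(27) = 10; iterating: T(3)=10, T(4)=8, T(5)=-66, T(6)=-78, T(7)=-160, T(8)=-106, T(9)=-110, T(10)=104, T(11)=206, T(12)=530, T(13)=528, T(14)=646, T(15)=114; answer 114

114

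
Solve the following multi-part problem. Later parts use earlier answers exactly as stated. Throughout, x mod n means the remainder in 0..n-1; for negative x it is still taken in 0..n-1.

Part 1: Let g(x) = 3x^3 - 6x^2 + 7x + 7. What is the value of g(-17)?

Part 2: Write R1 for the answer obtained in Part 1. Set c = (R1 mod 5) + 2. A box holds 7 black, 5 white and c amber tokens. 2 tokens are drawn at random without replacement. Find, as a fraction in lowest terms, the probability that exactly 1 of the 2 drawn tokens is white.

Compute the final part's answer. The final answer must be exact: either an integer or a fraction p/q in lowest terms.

45/91

Part 1: 3*(-17)^3 - 6*(-17)^2 + 7*(-17)^1 + 7 = (-14739) + (-1734) + (-119) + (7) = -16585; answer -16585
Part 2: R1 = -16585; c = 2; total draws C(14,2) = 91; favorable C(5,1)*C(9,1) = 45; P = 45/91; answer 45/91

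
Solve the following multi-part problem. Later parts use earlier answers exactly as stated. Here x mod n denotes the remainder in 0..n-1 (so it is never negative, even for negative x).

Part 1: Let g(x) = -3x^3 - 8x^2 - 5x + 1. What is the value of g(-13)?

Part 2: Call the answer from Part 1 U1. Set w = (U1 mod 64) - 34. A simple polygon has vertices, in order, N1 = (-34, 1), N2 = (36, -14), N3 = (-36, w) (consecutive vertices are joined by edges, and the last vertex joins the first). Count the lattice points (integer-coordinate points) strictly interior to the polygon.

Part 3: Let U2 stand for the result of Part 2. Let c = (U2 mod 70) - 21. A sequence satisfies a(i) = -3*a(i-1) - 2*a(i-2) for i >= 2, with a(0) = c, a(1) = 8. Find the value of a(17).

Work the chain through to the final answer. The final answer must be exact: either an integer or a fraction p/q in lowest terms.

Part 1: -3*(-13)^3 - 8*(-13)^2 - 5*(-13)^1 + 1 = (6591) + (-1352) + (65) + (1) = 5305; answer 5305
Part 2: U1 = 5305; w = 23; cross terms: (-34*-14 - 36*1)=440, (36*23 - -36*-14)=324, (-36*1 - -34*23)=746; twice the area = |1510| = 1510; area = 755; boundary points = 5 + 1 + 2 = 8; strictly interior points = area - boundary/2 + 1 = 752; answer 752
Part 3: U2 = 752; c = 31; a(2) = -3*(8) - 2*(31) = -86; iterating: a(2)=-86, a(3)=242, a(4)=-554, a(5)=1178, a(6)=-2426, a(7)=4922, a(8)=-9914, a(9)=19898, a(10)=-39866, a(11)=79802, a(12)=-159674, a(13)=319418, a(14)=-638906, a(15)=1277882, a(16)=-2555834, a(17)=5111738; answer 5111738

5111738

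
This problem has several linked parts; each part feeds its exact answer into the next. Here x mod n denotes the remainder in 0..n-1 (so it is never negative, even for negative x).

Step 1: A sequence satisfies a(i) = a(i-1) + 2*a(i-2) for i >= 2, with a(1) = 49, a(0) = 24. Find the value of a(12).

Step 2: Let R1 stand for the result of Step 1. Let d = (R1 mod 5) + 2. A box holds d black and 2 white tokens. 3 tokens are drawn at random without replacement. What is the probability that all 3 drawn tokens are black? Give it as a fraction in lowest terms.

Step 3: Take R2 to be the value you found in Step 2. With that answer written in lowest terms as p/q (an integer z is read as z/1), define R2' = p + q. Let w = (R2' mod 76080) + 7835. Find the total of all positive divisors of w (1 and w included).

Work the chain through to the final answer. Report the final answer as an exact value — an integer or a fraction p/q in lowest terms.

20736

Step 1: a(2) = 1*(49) + 2*(24) = 97; iterating: a(2)=97, a(3)=195, a(4)=389, a(5)=779, a(6)=1557, a(7)=3115, a(8)=6229, a(9)=12459, a(10)=24917, a(11)=49835, a(12)=99669; answer 99669
Step 2: R1 = 99669; d = 6; total draws C(8,3) = 56; favorable C(6,3) = 20; P = 5/14; answer 5/14
Step 3: R2 = 5/14; threaded value p + q = 19; w = 7854; 7854 = 2 * 3 * 7 * 11 * 17; sigma = (1 + 2) * (1 + 3) * (1 + 7) * (1 + 11) * (1 + 17) = 3 * 4 * 8 * 12 * 18 = 20736; answer 20736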